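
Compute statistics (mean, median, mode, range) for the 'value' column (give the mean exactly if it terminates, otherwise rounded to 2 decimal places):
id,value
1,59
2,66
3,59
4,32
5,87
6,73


Data: [59, 66, 59, 32, 87, 73]
Count: 6
Sum: 376
Mean: 376/6 ≈ 62.67 (rounded to 2 decimal places)
Sorted: [32, 59, 59, 66, 73, 87]
Median: 62.5
Mode: 59 (2 times)
Range: 87 - 32 = 55
Min: 32, Max: 87

mean≈62.67, median=62.5, mode=59, range=55


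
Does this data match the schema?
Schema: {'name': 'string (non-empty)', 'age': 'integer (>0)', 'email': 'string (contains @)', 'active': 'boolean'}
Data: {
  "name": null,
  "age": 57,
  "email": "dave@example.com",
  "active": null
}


Validating each field against schema:
  name: FAIL (null is not a string)
  age: OK (positive integer)
  email: OK (string with @)
  active: FAIL (null is not a boolean)

Result: INVALID (2 errors: name, active)

INVALID (2 errors: name, active)


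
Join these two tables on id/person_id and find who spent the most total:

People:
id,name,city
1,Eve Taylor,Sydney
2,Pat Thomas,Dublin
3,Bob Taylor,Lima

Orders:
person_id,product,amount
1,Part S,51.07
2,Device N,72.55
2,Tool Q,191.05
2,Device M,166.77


Join on: people.id = orders.person_id

Joined rows:
  Eve Taylor (Sydney) bought Part S for $51.07
  Pat Thomas (Dublin) bought Device N for $72.55
  Pat Thomas (Dublin) bought Tool Q for $191.05
  Pat Thomas (Dublin) bought Device M for $166.77

Total per person:
  Pat Thomas: $430.37
  Eve Taylor: $51.07

Top spender: Pat Thomas ($430.37)

Pat Thomas ($430.37)


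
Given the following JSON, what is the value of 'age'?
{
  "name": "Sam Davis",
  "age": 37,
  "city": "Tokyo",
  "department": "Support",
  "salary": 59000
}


Looking up field 'age'
Value: 37

37


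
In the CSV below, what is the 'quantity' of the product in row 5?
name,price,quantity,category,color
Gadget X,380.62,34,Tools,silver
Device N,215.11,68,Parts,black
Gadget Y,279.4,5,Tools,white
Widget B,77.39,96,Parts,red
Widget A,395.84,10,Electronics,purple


Query: Row 5 ('Widget A'), column 'quantity'
Value: 10

10


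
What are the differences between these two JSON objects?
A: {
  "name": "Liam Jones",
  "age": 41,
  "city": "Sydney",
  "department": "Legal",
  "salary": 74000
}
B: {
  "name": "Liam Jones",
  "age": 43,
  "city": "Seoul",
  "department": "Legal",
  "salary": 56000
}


Comparing each field (in key order):
  name: same
  age: DIFFERENT
  city: DIFFERENT
  department: same
  salary: DIFFERENT
Differences:
  age: 41 -> 43
  city: Sydney -> Seoul
  salary: 74000 -> 56000

3 field(s) changed

3 changes: age, city, salary


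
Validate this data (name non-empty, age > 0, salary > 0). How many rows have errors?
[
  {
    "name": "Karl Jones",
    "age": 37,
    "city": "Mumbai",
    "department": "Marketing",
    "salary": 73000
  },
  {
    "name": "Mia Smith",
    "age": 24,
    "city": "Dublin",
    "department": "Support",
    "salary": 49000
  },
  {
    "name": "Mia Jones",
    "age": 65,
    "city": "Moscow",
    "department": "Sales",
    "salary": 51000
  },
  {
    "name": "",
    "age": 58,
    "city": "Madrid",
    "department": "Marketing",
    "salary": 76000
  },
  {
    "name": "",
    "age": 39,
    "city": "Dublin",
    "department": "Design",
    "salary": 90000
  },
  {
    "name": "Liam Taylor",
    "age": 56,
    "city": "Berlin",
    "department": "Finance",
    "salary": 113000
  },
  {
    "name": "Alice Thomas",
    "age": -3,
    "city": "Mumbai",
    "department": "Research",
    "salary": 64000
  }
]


Validating 7 records:
Rules: name non-empty, age > 0, salary > 0

  Row 1 (Karl Jones): OK
  Row 2 (Mia Smith): OK
  Row 3 (Mia Jones): OK
  Row 4 (???): empty name
  Row 5 (???): empty name
  Row 6 (Liam Taylor): OK
  Row 7 (Alice Thomas): negative age: -3

Total errors: 3

3 errors


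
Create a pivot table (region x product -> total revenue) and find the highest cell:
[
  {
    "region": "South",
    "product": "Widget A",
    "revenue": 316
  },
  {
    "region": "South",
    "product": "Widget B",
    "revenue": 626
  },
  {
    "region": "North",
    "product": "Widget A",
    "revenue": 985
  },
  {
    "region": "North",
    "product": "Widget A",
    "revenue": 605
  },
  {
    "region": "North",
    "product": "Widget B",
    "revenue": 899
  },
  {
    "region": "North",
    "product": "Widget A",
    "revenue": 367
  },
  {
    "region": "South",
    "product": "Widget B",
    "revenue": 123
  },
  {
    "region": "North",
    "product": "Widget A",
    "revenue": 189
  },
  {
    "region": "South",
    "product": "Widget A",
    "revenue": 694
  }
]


Pivot: region (rows) x product (columns) -> total revenue

     Widget A      Widget B    
North         2146           899  
South         1010           749  

Highest: North / Widget A = $2146

North / Widget A = $2146


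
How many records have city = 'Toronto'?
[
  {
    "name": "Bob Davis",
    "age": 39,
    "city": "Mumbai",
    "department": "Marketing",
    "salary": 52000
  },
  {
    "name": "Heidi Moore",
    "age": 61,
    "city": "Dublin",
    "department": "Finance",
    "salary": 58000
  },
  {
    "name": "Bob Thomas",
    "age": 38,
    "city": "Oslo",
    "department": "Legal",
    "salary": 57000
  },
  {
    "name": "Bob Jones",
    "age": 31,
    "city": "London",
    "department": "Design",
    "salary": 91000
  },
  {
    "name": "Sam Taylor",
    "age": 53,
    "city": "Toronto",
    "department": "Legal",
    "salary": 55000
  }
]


Data: 5 records
Condition: city = 'Toronto'

Checking each record:
  Bob Davis: Mumbai
  Heidi Moore: Dublin
  Bob Thomas: Oslo
  Bob Jones: London
  Sam Taylor: Toronto MATCH

Count: 1

1


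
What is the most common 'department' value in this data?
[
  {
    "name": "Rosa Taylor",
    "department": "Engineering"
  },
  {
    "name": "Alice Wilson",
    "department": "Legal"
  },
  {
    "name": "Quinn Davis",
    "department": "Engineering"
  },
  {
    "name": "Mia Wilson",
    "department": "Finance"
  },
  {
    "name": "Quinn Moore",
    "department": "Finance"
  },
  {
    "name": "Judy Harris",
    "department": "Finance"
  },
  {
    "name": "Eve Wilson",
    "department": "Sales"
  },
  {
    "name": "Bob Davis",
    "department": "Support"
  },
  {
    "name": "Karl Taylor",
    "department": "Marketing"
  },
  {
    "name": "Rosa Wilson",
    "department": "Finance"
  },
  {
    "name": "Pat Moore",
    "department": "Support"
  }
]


Counting 'department' values across 11 records:

  Finance: 4 ####
  Engineering: 2 ##
  Support: 2 ##
  Legal: 1 #
  Sales: 1 #
  Marketing: 1 #

Most common: Finance (4 times)

Finance (4 times)


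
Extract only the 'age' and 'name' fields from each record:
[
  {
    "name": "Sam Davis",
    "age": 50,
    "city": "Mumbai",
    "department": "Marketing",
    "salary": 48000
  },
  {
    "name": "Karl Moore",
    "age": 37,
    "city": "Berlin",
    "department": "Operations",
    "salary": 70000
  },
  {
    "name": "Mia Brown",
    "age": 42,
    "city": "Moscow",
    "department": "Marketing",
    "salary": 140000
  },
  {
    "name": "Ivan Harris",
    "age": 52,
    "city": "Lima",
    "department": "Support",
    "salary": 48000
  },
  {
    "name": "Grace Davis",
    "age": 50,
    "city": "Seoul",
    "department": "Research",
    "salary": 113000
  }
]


Original: 5 records with fields: name, age, city, department, salary
Keep: ['age', 'name']
Drop: ['city', 'department', 'salary']
Result: 5 records, 2 fields each

[
  {
    "age": 50,
    "name": "Sam Davis"
  },
  {
    "age": 37,
    "name": "Karl Moore"
  },
  {
    "age": 42,
    "name": "Mia Brown"
  },
  {
    "age": 52,
    "name": "Ivan Harris"
  },
  {
    "age": 50,
    "name": "Grace Davis"
  }
]


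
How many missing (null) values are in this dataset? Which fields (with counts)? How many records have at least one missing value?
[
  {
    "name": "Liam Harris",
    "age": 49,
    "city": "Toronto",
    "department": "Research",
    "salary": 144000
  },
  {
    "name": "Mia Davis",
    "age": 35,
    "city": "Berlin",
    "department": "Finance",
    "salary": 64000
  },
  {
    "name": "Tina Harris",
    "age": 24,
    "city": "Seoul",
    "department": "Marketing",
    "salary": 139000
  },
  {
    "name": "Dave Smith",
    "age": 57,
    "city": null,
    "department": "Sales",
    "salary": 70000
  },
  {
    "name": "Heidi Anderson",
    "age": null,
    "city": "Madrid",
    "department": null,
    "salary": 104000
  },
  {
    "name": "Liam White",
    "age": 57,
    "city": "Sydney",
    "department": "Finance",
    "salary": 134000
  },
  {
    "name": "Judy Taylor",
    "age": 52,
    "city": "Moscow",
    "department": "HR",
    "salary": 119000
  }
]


Checking for missing (null) values in 7 records:

  Liam Harris: complete
  Mia Davis: complete
  Tina Harris: complete
  Dave Smith: city
  Heidi Anderson: age, department
  Liam White: complete
  Judy Taylor: complete

Per field:
  name: 0 missing
  age: 1 missing
  city: 1 missing
  department: 1 missing
  salary: 0 missing

Total missing values: 3
Records with any missing: 2

3 missing values (age: 1, city: 1, department: 1); 2 incomplete records


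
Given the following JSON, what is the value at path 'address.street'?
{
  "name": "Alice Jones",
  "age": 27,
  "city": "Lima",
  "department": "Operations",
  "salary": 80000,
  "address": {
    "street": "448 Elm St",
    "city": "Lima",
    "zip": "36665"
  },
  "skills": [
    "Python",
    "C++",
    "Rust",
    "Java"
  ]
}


Query: address.street
Path: address -> street
Value: 448 Elm St

448 Elm St


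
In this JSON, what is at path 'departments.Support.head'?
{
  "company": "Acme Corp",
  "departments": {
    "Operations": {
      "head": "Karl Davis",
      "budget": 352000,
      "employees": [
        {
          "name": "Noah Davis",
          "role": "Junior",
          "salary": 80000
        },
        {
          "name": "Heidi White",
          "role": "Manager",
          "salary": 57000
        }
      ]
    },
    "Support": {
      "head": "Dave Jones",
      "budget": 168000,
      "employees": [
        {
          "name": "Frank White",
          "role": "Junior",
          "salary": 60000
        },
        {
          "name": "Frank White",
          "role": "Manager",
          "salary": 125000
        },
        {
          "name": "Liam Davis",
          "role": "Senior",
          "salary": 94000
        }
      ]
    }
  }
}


Path: departments.Support.head

Navigate:
  -> departments
  -> Support
  -> head = 'Dave Jones'

Dave Jones


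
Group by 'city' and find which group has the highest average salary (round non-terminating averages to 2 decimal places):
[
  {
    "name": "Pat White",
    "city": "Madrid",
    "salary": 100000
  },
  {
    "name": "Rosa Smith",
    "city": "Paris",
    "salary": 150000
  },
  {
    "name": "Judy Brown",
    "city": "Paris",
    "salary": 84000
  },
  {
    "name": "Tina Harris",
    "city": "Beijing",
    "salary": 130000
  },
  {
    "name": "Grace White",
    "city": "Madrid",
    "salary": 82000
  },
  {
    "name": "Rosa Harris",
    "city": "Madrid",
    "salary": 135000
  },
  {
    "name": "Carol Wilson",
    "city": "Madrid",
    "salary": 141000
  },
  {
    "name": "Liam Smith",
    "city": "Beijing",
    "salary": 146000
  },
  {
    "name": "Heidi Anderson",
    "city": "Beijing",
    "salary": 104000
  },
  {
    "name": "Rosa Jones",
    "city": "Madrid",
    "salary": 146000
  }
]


Group by: city

Groups:
  Beijing: 3 people, avg salary = 380000/3 ≈ $126666.67
  Madrid: 5 people, avg salary = 604000/5 = $120800
  Paris: 2 people, avg salary = 234000/2 = $117000

Highest average salary: Beijing (≈$126666.67)

Beijing (≈$126666.67)


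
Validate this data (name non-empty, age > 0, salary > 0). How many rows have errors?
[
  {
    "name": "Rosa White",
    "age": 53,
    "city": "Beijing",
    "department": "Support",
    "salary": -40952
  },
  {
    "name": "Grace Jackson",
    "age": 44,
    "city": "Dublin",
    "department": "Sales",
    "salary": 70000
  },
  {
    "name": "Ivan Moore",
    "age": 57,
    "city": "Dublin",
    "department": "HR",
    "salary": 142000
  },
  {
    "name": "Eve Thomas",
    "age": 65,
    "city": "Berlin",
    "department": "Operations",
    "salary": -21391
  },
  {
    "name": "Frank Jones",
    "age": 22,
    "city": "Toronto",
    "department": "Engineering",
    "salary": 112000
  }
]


Validating 5 records:
Rules: name non-empty, age > 0, salary > 0

  Row 1 (Rosa White): negative salary: -40952
  Row 2 (Grace Jackson): OK
  Row 3 (Ivan Moore): OK
  Row 4 (Eve Thomas): negative salary: -21391
  Row 5 (Frank Jones): OK

Total errors: 2

2 errors


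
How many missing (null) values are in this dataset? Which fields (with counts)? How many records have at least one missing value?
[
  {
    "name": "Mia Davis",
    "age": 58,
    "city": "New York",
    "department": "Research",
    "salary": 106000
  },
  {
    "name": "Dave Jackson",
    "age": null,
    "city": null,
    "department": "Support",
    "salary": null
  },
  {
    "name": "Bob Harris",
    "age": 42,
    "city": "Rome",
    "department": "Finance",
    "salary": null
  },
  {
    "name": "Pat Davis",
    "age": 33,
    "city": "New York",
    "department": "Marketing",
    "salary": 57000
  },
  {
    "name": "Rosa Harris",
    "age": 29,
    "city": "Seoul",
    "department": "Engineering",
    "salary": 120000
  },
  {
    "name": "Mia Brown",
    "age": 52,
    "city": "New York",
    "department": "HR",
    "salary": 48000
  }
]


Checking for missing (null) values in 6 records:

  Mia Davis: complete
  Dave Jackson: age, city, salary
  Bob Harris: salary
  Pat Davis: complete
  Rosa Harris: complete
  Mia Brown: complete

Per field:
  name: 0 missing
  age: 1 missing
  city: 1 missing
  department: 0 missing
  salary: 2 missing

Total missing values: 4
Records with any missing: 2

4 missing values (age: 1, city: 1, salary: 2); 2 incomplete records


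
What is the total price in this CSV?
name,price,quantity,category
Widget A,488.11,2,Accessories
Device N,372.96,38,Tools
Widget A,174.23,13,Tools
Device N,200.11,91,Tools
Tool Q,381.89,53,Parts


Computing total price:
Values: [488.11, 372.96, 174.23, 200.11, 381.89]
Sum = 1617.30

1617.30


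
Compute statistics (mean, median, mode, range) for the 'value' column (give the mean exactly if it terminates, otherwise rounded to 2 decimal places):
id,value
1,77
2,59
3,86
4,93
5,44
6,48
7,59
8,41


Data: [77, 59, 86, 93, 44, 48, 59, 41]
Count: 8
Sum: 507
Mean: 507/8 = 63.375
Sorted: [41, 44, 48, 59, 59, 77, 86, 93]
Median: 59.0
Mode: 59 (2 times)
Range: 93 - 41 = 52
Min: 41, Max: 93

mean=63.375, median=59.0, mode=59, range=52


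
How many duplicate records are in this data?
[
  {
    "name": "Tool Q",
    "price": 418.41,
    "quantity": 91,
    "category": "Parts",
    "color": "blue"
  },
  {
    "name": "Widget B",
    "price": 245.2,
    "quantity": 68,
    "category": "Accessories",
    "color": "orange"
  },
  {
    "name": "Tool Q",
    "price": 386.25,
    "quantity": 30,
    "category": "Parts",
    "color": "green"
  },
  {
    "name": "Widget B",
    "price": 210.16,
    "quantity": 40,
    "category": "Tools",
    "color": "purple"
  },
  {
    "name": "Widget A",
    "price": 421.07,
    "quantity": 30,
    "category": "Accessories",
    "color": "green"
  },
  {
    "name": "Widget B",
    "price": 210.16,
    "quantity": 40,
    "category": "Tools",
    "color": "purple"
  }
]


Checking 6 records for duplicates:

  Row 1: Tool Q ($418.41, qty 91)
  Row 2: Widget B ($245.2, qty 68)
  Row 3: Tool Q ($386.25, qty 30)
  Row 4: Widget B ($210.16, qty 40)
  Row 5: Widget A ($421.07, qty 30)
  Row 6: Widget B ($210.16, qty 40) <-- DUPLICATE

Duplicates found: 1
Unique records: 5

1 duplicates, 5 unique


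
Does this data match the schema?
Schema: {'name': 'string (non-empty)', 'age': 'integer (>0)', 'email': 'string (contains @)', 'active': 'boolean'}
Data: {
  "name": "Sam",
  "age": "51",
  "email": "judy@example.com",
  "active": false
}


Validating each field against schema:
  name: OK (non-empty string)
  age: FAIL ("51" is not an integer)
  email: OK (string with @)
  active: OK (boolean)

Result: INVALID (1 error: age)

INVALID (1 error: age)


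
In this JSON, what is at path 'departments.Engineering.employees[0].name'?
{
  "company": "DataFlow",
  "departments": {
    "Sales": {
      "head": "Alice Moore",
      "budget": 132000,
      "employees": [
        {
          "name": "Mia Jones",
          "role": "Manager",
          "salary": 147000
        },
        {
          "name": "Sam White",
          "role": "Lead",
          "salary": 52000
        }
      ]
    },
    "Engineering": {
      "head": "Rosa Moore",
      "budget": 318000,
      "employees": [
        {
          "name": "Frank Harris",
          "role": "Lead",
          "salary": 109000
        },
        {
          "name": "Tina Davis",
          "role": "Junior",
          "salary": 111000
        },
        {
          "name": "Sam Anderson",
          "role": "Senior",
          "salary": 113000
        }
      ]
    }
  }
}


Path: departments.Engineering.employees[0].name

Navigate:
  -> departments
  -> Engineering
  -> employees[0].name = 'Frank Harris'

Frank Harris


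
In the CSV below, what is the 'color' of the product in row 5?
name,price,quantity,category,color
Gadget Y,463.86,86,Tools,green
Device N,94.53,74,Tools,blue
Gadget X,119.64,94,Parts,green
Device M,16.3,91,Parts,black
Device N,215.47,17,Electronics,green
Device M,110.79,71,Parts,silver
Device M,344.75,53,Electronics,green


Query: Row 5 ('Device N'), column 'color'
Value: green

green


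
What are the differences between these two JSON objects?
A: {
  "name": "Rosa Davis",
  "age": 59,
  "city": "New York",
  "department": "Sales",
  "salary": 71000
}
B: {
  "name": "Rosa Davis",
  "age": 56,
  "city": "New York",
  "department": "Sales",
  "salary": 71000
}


Comparing each field (in key order):
  name: same
  age: DIFFERENT
  city: same
  department: same
  salary: same
Differences:
  age: 59 -> 56

1 field(s) changed

1 change: age


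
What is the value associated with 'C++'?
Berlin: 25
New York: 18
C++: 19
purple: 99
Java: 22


Looking up key 'C++'
Value: 19

19


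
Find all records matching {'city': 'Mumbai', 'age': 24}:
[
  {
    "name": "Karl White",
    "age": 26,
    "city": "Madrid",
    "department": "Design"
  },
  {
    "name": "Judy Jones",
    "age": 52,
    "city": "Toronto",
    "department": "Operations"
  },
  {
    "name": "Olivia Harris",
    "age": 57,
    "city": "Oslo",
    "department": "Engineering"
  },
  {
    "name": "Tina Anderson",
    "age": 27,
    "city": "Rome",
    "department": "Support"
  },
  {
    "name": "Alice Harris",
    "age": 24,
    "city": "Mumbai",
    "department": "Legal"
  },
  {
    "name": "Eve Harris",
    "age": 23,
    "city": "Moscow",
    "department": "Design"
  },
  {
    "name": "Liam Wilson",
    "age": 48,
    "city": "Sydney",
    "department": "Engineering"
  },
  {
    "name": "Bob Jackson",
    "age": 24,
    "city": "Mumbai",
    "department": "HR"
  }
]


Search criteria: {'city': 'Mumbai', 'age': 24}

Checking 8 records:
  Karl White: {city: Madrid, age: 26}
  Judy Jones: {city: Toronto, age: 52}
  Olivia Harris: {city: Oslo, age: 57}
  Tina Anderson: {city: Rome, age: 27}
  Alice Harris: {city: Mumbai, age: 24} <-- MATCH
  Eve Harris: {city: Moscow, age: 23}
  Liam Wilson: {city: Sydney, age: 48}
  Bob Jackson: {city: Mumbai, age: 24} <-- MATCH

Matches: ["Alice Harris", "Bob Jackson"]

["Alice Harris", "Bob Jackson"]


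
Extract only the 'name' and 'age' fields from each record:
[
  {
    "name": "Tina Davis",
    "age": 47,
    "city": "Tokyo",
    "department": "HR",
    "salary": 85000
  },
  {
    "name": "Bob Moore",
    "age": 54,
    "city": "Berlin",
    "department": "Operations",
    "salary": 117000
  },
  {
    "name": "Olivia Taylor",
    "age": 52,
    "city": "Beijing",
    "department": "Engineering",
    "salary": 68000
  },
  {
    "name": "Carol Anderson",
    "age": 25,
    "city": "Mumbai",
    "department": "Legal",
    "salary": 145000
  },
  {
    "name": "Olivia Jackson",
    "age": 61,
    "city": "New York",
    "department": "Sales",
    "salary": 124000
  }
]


Original: 5 records with fields: name, age, city, department, salary
Keep: ['name', 'age']
Drop: ['city', 'department', 'salary']
Result: 5 records, 2 fields each

[
  {
    "name": "Tina Davis",
    "age": 47
  },
  {
    "name": "Bob Moore",
    "age": 54
  },
  {
    "name": "Olivia Taylor",
    "age": 52
  },
  {
    "name": "Carol Anderson",
    "age": 25
  },
  {
    "name": "Olivia Jackson",
    "age": 61
  }
]


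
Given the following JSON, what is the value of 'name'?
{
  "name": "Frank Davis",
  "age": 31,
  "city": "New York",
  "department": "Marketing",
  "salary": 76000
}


Looking up field 'name'
Value: Frank Davis

Frank Davis


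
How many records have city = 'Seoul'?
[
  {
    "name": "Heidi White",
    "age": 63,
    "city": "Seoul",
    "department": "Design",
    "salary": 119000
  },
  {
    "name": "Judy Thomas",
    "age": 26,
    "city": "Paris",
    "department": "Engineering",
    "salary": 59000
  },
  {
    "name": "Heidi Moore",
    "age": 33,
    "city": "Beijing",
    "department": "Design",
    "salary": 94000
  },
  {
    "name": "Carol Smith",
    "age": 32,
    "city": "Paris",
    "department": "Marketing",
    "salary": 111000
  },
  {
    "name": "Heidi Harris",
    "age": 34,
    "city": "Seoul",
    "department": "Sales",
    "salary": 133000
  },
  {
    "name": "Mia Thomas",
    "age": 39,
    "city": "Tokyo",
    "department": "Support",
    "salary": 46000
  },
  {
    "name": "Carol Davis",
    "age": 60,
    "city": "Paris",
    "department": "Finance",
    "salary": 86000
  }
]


Data: 7 records
Condition: city = 'Seoul'

Checking each record:
  Heidi White: Seoul MATCH
  Judy Thomas: Paris
  Heidi Moore: Beijing
  Carol Smith: Paris
  Heidi Harris: Seoul MATCH
  Mia Thomas: Tokyo
  Carol Davis: Paris

Count: 2

2


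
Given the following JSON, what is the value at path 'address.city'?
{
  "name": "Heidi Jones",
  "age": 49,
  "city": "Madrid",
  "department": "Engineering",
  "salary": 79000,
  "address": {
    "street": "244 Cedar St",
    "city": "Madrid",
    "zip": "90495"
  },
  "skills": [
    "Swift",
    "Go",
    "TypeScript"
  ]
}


Query: address.city
Path: address -> city
Value: Madrid

Madrid


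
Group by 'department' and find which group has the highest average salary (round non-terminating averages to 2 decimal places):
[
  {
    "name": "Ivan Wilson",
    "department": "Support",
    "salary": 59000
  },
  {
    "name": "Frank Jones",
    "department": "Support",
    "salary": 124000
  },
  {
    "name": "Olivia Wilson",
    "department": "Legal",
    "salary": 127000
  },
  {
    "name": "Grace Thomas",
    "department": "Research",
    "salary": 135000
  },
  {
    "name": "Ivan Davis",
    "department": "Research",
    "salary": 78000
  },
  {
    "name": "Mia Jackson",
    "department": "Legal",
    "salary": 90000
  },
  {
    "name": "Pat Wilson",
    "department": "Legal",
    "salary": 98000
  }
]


Group by: department

Groups:
  Legal: 3 people, avg salary = 315000/3 = $105000
  Research: 2 people, avg salary = 213000/2 = $106500
  Support: 2 people, avg salary = 183000/2 = $91500

Highest average salary: Research ($106500)

Research ($106500)


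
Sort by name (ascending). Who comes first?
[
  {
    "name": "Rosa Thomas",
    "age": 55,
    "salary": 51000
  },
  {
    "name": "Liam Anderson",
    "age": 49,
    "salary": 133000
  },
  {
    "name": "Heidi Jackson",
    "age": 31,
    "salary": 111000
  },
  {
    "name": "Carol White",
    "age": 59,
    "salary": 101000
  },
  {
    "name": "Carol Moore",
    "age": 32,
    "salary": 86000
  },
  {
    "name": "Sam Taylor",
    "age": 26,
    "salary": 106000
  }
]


Sort by: name (ascending)

Sorted order:
  1. Carol Moore (name = Carol Moore)
  2. Carol White (name = Carol White)
  3. Heidi Jackson (name = Heidi Jackson)
  4. Liam Anderson (name = Liam Anderson)
  5. Rosa Thomas (name = Rosa Thomas)
  6. Sam Taylor (name = Sam Taylor)

First: Carol Moore

Carol Moore


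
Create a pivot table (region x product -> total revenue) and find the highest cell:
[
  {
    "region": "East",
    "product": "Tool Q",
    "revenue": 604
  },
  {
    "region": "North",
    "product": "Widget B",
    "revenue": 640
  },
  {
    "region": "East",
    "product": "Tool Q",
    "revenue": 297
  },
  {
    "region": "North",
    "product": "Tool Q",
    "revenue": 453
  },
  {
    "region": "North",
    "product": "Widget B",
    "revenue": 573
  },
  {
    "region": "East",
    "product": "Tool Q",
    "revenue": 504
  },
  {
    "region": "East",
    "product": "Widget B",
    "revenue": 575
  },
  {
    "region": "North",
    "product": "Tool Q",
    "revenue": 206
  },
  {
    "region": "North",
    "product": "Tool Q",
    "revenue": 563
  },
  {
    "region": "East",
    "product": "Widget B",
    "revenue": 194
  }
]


Pivot: region (rows) x product (columns) -> total revenue

     Tool Q        Widget B    
East          1405           769  
North         1222          1213  

Highest: East / Tool Q = $1405

East / Tool Q = $1405


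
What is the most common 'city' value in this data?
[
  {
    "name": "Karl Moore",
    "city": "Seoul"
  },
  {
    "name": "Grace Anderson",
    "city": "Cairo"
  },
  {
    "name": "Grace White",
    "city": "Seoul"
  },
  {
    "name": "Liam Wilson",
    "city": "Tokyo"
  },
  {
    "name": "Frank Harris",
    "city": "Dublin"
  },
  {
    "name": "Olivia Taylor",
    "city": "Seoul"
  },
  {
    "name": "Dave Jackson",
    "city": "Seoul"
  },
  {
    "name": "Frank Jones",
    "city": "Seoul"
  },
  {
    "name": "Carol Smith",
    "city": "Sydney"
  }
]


Counting 'city' values across 9 records:

  Seoul: 5 #####
  Cairo: 1 #
  Tokyo: 1 #
  Dublin: 1 #
  Sydney: 1 #

Most common: Seoul (5 times)

Seoul (5 times)


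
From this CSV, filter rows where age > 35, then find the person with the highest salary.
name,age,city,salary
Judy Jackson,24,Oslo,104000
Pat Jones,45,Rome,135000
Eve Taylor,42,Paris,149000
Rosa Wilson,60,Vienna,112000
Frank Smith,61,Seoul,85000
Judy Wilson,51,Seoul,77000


Filter: age > 35
Sort by: salary (descending)

Filtered records (5):
  Eve Taylor, age 42, salary $149000
  Pat Jones, age 45, salary $135000
  Rosa Wilson, age 60, salary $112000
  Frank Smith, age 61, salary $85000
  Judy Wilson, age 51, salary $77000

Highest salary: Eve Taylor ($149000)

Eve Taylor


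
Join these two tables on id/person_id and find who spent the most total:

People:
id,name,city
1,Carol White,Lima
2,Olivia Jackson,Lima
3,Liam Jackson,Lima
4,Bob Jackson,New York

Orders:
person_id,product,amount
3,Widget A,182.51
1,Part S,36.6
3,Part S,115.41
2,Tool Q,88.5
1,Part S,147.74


Join on: people.id = orders.person_id

Joined rows:
  Liam Jackson (Lima) bought Widget A for $182.51
  Carol White (Lima) bought Part S for $36.6
  Liam Jackson (Lima) bought Part S for $115.41
  Olivia Jackson (Lima) bought Tool Q for $88.5
  Carol White (Lima) bought Part S for $147.74

Total per person:
  Liam Jackson: $297.92
  Carol White: $184.34
  Olivia Jackson: $88.50

Top spender: Liam Jackson ($297.92)

Liam Jackson ($297.92)


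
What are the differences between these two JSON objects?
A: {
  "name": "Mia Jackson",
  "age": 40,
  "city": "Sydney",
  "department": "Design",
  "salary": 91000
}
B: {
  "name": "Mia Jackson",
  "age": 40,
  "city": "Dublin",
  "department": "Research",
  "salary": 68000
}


Comparing each field (in key order):
  name: same
  age: same
  city: DIFFERENT
  department: DIFFERENT
  salary: DIFFERENT
Differences:
  city: Sydney -> Dublin
  department: Design -> Research
  salary: 91000 -> 68000

3 field(s) changed

3 changes: city, department, salary


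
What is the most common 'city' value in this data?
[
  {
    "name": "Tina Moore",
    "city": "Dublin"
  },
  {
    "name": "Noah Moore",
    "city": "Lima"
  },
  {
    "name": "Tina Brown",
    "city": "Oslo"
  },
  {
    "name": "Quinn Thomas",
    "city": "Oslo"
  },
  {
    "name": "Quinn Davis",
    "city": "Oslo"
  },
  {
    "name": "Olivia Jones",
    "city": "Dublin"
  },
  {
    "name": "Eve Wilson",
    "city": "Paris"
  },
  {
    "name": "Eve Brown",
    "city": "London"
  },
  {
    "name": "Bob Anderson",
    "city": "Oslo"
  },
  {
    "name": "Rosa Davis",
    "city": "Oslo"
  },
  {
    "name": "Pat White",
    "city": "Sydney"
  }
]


Counting 'city' values across 11 records:

  Oslo: 5 #####
  Dublin: 2 ##
  Lima: 1 #
  Paris: 1 #
  London: 1 #
  Sydney: 1 #

Most common: Oslo (5 times)

Oslo (5 times)


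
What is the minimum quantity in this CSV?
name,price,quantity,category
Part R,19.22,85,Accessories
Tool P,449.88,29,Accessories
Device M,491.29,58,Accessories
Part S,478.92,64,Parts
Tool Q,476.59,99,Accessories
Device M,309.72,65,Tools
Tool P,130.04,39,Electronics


Computing minimum quantity:
Values: [85, 29, 58, 64, 99, 65, 39]
Min = 29

29


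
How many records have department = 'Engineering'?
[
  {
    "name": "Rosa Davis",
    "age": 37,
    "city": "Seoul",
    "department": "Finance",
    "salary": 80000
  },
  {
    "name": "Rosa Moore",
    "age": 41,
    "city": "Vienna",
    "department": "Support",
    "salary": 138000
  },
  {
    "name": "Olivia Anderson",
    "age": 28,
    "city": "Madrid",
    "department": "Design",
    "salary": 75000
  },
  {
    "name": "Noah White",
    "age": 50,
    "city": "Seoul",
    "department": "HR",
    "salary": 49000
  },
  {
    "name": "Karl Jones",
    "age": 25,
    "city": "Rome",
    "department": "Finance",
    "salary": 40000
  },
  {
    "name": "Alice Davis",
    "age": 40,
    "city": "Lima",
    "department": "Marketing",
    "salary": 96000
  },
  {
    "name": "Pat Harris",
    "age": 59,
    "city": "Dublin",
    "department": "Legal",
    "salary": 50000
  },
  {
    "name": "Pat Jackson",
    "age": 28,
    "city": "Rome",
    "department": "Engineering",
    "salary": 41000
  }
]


Data: 8 records
Condition: department = 'Engineering'

Checking each record:
  Rosa Davis: Finance
  Rosa Moore: Support
  Olivia Anderson: Design
  Noah White: HR
  Karl Jones: Finance
  Alice Davis: Marketing
  Pat Harris: Legal
  Pat Jackson: Engineering MATCH

Count: 1

1


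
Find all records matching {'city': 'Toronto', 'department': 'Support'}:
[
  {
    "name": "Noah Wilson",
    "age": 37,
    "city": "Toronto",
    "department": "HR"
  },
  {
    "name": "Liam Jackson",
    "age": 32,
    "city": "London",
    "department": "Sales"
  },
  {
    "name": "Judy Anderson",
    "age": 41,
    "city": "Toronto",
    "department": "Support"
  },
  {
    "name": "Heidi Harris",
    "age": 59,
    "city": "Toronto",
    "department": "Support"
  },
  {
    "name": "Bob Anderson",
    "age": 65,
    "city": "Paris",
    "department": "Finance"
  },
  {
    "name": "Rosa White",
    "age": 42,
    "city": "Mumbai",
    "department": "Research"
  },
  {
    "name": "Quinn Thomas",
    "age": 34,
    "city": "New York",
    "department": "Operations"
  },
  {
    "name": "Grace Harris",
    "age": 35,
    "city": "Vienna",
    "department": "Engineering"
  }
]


Search criteria: {'city': 'Toronto', 'department': 'Support'}

Checking 8 records:
  Noah Wilson: {city: Toronto, department: HR}
  Liam Jackson: {city: London, department: Sales}
  Judy Anderson: {city: Toronto, department: Support} <-- MATCH
  Heidi Harris: {city: Toronto, department: Support} <-- MATCH
  Bob Anderson: {city: Paris, department: Finance}
  Rosa White: {city: Mumbai, department: Research}
  Quinn Thomas: {city: New York, department: Operations}
  Grace Harris: {city: Vienna, department: Engineering}

Matches: ["Judy Anderson", "Heidi Harris"]

["Judy Anderson", "Heidi Harris"]


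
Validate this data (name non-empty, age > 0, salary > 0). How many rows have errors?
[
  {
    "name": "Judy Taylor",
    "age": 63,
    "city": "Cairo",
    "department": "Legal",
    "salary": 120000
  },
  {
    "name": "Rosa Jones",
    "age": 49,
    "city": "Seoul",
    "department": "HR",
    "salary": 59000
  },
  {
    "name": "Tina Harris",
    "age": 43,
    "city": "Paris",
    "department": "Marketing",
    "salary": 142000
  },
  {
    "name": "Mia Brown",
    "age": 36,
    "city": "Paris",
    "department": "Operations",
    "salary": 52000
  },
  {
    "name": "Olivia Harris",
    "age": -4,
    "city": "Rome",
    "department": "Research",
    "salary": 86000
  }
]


Validating 5 records:
Rules: name non-empty, age > 0, salary > 0

  Row 1 (Judy Taylor): OK
  Row 2 (Rosa Jones): OK
  Row 3 (Tina Harris): OK
  Row 4 (Mia Brown): OK
  Row 5 (Olivia Harris): negative age: -4

Total errors: 1

1 errors


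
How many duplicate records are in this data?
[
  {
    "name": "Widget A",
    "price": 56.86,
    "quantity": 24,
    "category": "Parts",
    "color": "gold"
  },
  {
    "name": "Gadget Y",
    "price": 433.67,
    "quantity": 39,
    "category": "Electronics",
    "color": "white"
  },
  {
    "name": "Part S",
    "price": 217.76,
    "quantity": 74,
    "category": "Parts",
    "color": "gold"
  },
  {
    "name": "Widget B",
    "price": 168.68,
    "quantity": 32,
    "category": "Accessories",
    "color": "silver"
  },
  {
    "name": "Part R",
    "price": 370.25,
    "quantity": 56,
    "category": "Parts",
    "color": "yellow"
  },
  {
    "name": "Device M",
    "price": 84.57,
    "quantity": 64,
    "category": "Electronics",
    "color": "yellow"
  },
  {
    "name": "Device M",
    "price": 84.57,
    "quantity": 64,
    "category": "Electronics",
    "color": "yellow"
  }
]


Checking 7 records for duplicates:

  Row 1: Widget A ($56.86, qty 24)
  Row 2: Gadget Y ($433.67, qty 39)
  Row 3: Part S ($217.76, qty 74)
  Row 4: Widget B ($168.68, qty 32)
  Row 5: Part R ($370.25, qty 56)
  Row 6: Device M ($84.57, qty 64)
  Row 7: Device M ($84.57, qty 64) <-- DUPLICATE

Duplicates found: 1
Unique records: 6

1 duplicates, 6 unique


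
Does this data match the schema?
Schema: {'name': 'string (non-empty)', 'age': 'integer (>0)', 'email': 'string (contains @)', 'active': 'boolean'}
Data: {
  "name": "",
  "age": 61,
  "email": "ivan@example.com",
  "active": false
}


Validating each field against schema:
  name: FAIL ("" is an empty string)
  age: OK (positive integer)
  email: OK (string with @)
  active: OK (boolean)

Result: INVALID (1 error: name)

INVALID (1 error: name)


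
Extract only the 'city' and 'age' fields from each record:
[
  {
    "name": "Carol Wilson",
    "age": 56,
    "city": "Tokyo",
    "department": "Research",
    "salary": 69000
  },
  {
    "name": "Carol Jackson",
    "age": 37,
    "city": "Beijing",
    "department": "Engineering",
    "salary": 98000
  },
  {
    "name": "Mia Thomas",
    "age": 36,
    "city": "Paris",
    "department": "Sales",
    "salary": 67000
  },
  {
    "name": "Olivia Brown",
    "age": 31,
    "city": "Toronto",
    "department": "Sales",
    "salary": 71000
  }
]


Original: 4 records with fields: name, age, city, department, salary
Keep: ['city', 'age']
Drop: ['name', 'department', 'salary']
Result: 4 records, 2 fields each

[
  {
    "city": "Tokyo",
    "age": 56
  },
  {
    "city": "Beijing",
    "age": 37
  },
  {
    "city": "Paris",
    "age": 36
  },
  {
    "city": "Toronto",
    "age": 31
  }
]


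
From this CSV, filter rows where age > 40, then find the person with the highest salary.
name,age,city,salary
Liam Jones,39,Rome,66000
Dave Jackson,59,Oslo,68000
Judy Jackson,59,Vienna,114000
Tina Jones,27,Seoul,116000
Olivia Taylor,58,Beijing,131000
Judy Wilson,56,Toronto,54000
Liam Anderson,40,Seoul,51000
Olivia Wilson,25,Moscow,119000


Filter: age > 40
Sort by: salary (descending)

Filtered records (4):
  Olivia Taylor, age 58, salary $131000
  Judy Jackson, age 59, salary $114000
  Dave Jackson, age 59, salary $68000
  Judy Wilson, age 56, salary $54000

Highest salary: Olivia Taylor ($131000)

Olivia Taylor


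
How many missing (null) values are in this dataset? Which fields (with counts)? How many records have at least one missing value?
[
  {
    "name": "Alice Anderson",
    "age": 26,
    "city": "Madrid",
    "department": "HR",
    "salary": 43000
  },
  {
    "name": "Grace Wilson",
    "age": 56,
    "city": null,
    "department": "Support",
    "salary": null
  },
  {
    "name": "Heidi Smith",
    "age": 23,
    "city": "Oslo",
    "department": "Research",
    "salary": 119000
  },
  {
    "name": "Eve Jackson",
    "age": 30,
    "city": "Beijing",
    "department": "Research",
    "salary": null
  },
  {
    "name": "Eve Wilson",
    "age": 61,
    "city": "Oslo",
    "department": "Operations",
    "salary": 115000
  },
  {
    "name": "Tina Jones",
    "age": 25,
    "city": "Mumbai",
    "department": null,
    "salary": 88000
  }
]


Checking for missing (null) values in 6 records:

  Alice Anderson: complete
  Grace Wilson: city, salary
  Heidi Smith: complete
  Eve Jackson: salary
  Eve Wilson: complete
  Tina Jones: department

Per field:
  name: 0 missing
  age: 0 missing
  city: 1 missing
  department: 1 missing
  salary: 2 missing

Total missing values: 4
Records with any missing: 3

4 missing values (city: 1, department: 1, salary: 2); 3 incomplete records


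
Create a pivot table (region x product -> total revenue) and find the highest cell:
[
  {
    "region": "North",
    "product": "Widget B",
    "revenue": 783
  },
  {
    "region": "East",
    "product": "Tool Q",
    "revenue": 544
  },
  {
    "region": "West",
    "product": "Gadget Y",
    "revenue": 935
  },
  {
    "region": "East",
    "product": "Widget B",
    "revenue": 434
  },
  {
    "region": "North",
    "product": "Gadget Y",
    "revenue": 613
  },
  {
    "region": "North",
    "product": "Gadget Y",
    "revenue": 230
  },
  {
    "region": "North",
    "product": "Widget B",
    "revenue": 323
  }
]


Pivot: region (rows) x product (columns) -> total revenue

     Gadget Y      Tool Q        Widget B    
East             0           544           434  
North          843             0          1106  
West           935             0             0  

Highest: North / Widget B = $1106

North / Widget B = $1106


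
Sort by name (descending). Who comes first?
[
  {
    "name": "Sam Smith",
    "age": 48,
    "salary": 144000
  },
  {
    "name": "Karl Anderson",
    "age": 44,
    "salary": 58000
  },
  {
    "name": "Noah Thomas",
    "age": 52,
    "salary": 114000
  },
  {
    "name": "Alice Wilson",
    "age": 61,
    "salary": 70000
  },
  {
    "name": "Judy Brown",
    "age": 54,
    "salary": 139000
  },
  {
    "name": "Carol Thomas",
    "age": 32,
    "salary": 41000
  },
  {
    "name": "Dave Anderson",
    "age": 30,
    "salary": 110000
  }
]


Sort by: name (descending)

Sorted order:
  1. Sam Smith (name = Sam Smith)
  2. Noah Thomas (name = Noah Thomas)
  3. Karl Anderson (name = Karl Anderson)
  4. Judy Brown (name = Judy Brown)
  5. Dave Anderson (name = Dave Anderson)
  6. Carol Thomas (name = Carol Thomas)
  7. Alice Wilson (name = Alice Wilson)

First: Sam Smith

Sam Smith


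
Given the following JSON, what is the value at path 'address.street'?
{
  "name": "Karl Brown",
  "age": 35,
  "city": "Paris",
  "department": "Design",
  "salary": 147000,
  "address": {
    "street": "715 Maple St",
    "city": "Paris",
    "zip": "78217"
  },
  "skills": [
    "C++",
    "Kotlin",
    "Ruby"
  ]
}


Query: address.street
Path: address -> street
Value: 715 Maple St

715 Maple St


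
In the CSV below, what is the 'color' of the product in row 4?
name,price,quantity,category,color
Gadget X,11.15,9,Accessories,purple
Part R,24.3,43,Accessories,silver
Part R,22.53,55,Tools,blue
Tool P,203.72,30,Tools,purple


Query: Row 4 ('Tool P'), column 'color'
Value: purple

purple


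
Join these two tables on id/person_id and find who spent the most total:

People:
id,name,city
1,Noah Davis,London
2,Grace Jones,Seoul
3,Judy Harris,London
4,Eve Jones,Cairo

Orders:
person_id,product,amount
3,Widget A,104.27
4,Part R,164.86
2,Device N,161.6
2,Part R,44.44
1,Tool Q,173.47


Join on: people.id = orders.person_id

Joined rows:
  Judy Harris (London) bought Widget A for $104.27
  Eve Jones (Cairo) bought Part R for $164.86
  Grace Jones (Seoul) bought Device N for $161.6
  Grace Jones (Seoul) bought Part R for $44.44
  Noah Davis (London) bought Tool Q for $173.47

Total per person:
  Grace Jones: $206.04
  Noah Davis: $173.47
  Eve Jones: $164.86
  Judy Harris: $104.27

Top spender: Grace Jones ($206.04)

Grace Jones ($206.04)
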